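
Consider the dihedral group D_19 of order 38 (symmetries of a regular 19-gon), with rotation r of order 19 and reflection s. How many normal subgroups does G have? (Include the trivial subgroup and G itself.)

3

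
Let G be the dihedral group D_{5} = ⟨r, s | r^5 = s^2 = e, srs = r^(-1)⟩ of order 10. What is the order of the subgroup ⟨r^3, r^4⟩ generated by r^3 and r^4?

5

|⟨r^3⟩| = 5 and |⟨r^4⟩| = 5, so |H| is a multiple of lcm(5, 5) = 5 and divides |G| = 10.
Closing under the operation: H = {e, r, r^2, r^3, r^4}, so |H| = 5.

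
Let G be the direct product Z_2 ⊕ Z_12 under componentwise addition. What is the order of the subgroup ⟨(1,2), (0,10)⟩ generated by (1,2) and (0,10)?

12

|⟨(1,2)⟩| = 6 and |⟨(0,10)⟩| = 6, so |H| is a multiple of lcm(6, 6) = 6 and divides |G| = 24.
Closing under the operation: H = {(0,0), (0,2), (0,4), (0,6), (0,8), (0,10), (1,0), (1,2), (1,4), (1,6), (1,8), (1,10)}, so |H| = 12.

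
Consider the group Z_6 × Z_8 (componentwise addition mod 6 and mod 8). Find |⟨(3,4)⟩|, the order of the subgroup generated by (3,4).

The order of (3,4) in Z_6 × Z_8 is lcm(ord(3) in Z_6, ord(4) in Z_8).
ord(3) = 2 and ord(4) = 2, so |⟨(3,4)⟩| = lcm(2, 2) = 2.

2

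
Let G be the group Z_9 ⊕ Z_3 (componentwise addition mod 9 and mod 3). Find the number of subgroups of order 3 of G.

4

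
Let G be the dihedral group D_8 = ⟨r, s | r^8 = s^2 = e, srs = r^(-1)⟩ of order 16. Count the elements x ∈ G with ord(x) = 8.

The elements of order 8 are: r, r^3, r^5, r^7.
That's 4.

4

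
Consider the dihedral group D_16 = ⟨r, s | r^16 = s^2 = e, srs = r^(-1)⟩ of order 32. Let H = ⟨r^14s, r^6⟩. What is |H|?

16

|⟨r^14s⟩| = 2 and |⟨r^6⟩| = 8, so |H| is a multiple of lcm(2, 8) = 8 and divides |G| = 32.
Closing under the operation: H = {e, r^2, r^4, r^6, r^8, r^10, r^12, r^14, s, r^2s, r^4s, r^6s, r^8s, r^10s, r^12s, r^14s}, so |H| = 16.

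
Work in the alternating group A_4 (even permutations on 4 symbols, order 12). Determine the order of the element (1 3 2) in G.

Computing powers of (1 3 2): the smallest k with ((1 3 2))^k = e is k = 3.

3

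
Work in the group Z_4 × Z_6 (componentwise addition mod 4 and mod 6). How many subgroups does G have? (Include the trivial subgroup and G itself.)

16

|G| = 24, so by Lagrange every subgroup order divides 24. Divisors: 1, 2, 3, 4, 6, 8, 12, 24.
Subgroups by order — order 1: 1; order 2: 3; order 3: 1; order 4: 3; order 6: 3; order 8: 1; order 12: 3; order 24: 1.
Total: 1 + 3 + 1 + 3 + 3 + 1 + 3 + 1 = 16.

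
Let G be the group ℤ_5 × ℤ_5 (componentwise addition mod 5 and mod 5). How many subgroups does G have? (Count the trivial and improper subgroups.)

|G| = 25, so by Lagrange every subgroup order divides 25. Divisors: 1, 5, 25.
Subgroups by order — order 1: 1; order 5: 6; order 25: 1.
Total: 1 + 6 + 1 = 8.

8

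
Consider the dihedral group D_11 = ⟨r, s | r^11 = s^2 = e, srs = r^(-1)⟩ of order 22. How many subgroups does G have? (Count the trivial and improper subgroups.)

|G| = 22, so by Lagrange every subgroup order divides 22. Divisors: 1, 2, 11, 22.
Subgroups by order — order 1: 1; order 2: 11; order 11: 1; order 22: 1.
Total: 1 + 11 + 1 + 1 = 14.

14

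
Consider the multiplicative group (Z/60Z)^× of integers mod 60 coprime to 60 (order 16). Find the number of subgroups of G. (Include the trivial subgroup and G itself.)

|G| = 16, so by Lagrange every subgroup order divides 16. Divisors: 1, 2, 4, 8, 16.
Subgroups by order — order 1: 1; order 2: 7; order 4: 11; order 8: 7; order 16: 1.
Total: 1 + 7 + 11 + 7 + 1 = 27.

27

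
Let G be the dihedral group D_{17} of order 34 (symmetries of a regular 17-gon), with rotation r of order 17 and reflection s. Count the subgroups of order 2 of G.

17

|G| = 34 and 2 | 34, so subgroups of order 2 are possible by Lagrange.
The subgroups of order 2 are: {e, r^10s}; {e, r^11s}; {e, r^12s}; {e, r^13s}; … (17 in all).
So G has 17 subgroups of order 2.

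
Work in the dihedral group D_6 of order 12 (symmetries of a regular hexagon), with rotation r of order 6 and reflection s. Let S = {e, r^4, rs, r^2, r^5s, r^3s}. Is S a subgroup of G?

Yes

|S| = 6 divides |G| = 12, consistent with Lagrange.
S contains the identity, every element's inverse is in S, and S is closed under ·: it is a subgroup.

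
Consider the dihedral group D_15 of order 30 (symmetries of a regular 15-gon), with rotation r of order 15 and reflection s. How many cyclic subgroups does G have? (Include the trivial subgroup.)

19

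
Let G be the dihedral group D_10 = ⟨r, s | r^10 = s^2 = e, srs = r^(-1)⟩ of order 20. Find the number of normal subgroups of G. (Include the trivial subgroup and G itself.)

7

G has 22 subgroups. Checking conjugation-invariance by order — order 1: 1/1 normal; order 2: 1/11 normal; order 4: 0/5 normal; order 5: 1/1 normal; order 10: 3/3 normal; order 20: 1/1 normal.
Total normal subgroups: 7.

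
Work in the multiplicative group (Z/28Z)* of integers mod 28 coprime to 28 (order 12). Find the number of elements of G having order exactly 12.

No element of G has order 12 (even though 12 | 12).

0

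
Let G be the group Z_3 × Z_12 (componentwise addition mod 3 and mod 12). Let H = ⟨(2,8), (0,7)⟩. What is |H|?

36

|⟨(2,8)⟩| = 3 and |⟨(0,7)⟩| = 12, so |H| is a multiple of lcm(3, 12) = 12 and divides |G| = 36.
Closing {(2,8), (0,7)} under the group operation gives all of G, so |H| = 36.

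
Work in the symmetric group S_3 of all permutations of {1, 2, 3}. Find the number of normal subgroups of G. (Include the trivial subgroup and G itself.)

3

G has 6 subgroups. Checking conjugation-invariance by order — order 1: 1/1 normal; order 2: 0/3 normal; order 3: 1/1 normal; order 6: 1/1 normal.
Total normal subgroups: 3.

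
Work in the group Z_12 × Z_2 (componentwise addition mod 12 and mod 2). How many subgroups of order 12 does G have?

|G| = 24 and 12 | 24, so subgroups of order 12 are possible by Lagrange.
The subgroups of order 12 are: {(0,0), (0,1), (2,0), (2,1), (4,0), (4,1), (6,0), (6,1), (8,0), (8,1), (10,0), (10,1)}; {(0,0), (1,0), (2,0), (3,0), (4,0), (5,0), (6,0), (7,0), (8,0), (9,0), (10,0), (11,0)}; {(0,0), (1,1), (2,0), (3,1), (4,0), (5,1), (6,0), (7,1), (8,0), (9,1), (10,0), (11,1)}.
So G has 3 subgroups of order 12.

3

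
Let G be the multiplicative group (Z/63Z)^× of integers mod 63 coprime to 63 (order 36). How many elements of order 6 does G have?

Enumerating element orders in G gives 24 elements of order 6.

24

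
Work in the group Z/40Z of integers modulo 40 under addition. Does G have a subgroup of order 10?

Yes

10 | 40. A subgroup of order 10 is {0, 4, 8, 12, 16, 20, 24, 28, 32, 36}.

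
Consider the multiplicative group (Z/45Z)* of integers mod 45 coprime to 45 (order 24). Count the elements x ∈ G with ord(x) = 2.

The elements of order 2 are: 19, 26, 44.
That's 3.

3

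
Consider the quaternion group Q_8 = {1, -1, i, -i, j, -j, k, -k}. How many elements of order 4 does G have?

The elements of order 4 are: i, -i, j, -j, k, -k.
That's 6.

6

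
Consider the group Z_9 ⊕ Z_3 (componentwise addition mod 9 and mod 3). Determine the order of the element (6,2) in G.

3

The order of (6,2) in Z_9 × Z_3 is lcm(ord(6) in Z_9, ord(2) in Z_3).
ord(6) = 3 and ord(2) = 3, so |⟨(6,2)⟩| = lcm(3, 3) = 3.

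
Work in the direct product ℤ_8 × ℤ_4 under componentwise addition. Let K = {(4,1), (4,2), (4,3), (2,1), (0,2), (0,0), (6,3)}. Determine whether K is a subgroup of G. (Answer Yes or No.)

|K| = 7 does not divide |G| = 32, so by Lagrange K is not a subgroup.

No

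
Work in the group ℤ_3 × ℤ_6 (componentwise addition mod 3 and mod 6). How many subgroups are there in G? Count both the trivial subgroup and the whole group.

12

|G| = 18, so by Lagrange every subgroup order divides 18. Divisors: 1, 2, 3, 6, 9, 18.
Subgroups by order — order 1: 1; order 2: 1; order 3: 4; order 6: 4; order 9: 1; order 18: 1.
Total: 1 + 1 + 4 + 4 + 1 + 1 = 12.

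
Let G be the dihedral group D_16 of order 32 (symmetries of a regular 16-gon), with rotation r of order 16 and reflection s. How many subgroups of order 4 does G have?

|G| = 32 and 4 | 32, so subgroups of order 4 are possible by Lagrange.
The subgroups of order 4 are: {e, r^8, r^2s, r^10s}; {e, r^8, r^3s, r^11s}; {e, r^4, r^8, r^12}; {e, r^8, r^4s, r^12s}; … (9 in all).
So G has 9 subgroups of order 4.

9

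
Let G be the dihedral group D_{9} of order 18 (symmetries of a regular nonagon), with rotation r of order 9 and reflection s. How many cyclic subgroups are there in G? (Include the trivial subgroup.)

Group the elements of G by the cyclic subgroup they generate; each cyclic subgroup of order d accounts for φ(d) elements.
Cyclic subgroups by order — order 1: 1; order 2: 9; order 3: 1; order 9: 1.
Total: 12.

12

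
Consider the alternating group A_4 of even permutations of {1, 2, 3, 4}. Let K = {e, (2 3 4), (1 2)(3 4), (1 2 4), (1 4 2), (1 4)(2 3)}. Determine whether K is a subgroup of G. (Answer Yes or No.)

(2 3 4) ∈ K but its inverse (2 4 3) ∉ K, so K is not a subgroup.

No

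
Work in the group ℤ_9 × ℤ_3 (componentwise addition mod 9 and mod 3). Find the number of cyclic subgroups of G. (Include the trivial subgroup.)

Each element a generates a cyclic subgroup ⟨a⟩; distinct elements may generate the same one (a cyclic group of order d has φ(d) generators).
Cyclic subgroups by order — order 1: 1; order 3: 4; order 9: 3.
Total: 8.

8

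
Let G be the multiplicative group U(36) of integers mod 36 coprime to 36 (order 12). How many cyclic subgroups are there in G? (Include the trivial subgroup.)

Each element a generates a cyclic subgroup ⟨a⟩; distinct elements may generate the same one (a cyclic group of order d has φ(d) generators).
Cyclic subgroups by order — order 1: 1; order 2: 3; order 3: 1; order 6: 3.
Total: 8.

8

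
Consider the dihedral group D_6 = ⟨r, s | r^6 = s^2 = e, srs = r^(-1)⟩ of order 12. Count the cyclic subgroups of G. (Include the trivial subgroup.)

Group the elements of G by the cyclic subgroup they generate; each cyclic subgroup of order d accounts for φ(d) elements.
Cyclic subgroups by order — order 1: 1; order 2: 7; order 3: 1; order 6: 1.
Total: 10.

10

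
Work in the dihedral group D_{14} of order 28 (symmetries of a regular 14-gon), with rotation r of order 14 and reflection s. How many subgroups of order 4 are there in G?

7

|G| = 28 and 4 | 28, so subgroups of order 4 are possible by Lagrange.
The subgroups of order 4 are: {e, r^7, r^3s, r^10s}; {e, r^7, r^4s, r^11s}; {e, r^7, r^5s, r^12s}; {e, r^7, r^6s, r^13s}; … (7 in all).
So G has 7 subgroups of order 4.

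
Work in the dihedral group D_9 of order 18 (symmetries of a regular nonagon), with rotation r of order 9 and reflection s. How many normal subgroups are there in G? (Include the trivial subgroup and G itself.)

4

G has 16 subgroups. Checking conjugation-invariance by order — order 1: 1/1 normal; order 2: 0/9 normal; order 3: 1/1 normal; order 6: 0/3 normal; order 9: 1/1 normal; order 18: 1/1 normal.
Total normal subgroups: 4.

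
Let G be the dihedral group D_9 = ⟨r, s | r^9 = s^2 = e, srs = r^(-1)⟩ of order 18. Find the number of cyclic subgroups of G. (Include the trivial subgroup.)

Each element a generates a cyclic subgroup ⟨a⟩; distinct elements may generate the same one (a cyclic group of order d has φ(d) generators).
Cyclic subgroups by order — order 1: 1; order 2: 9; order 3: 1; order 9: 1.
Total: 12.

12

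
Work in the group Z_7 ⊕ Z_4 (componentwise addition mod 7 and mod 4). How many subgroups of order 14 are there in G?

|G| = 28 and 14 | 28, so subgroups of order 14 are possible by Lagrange.
The subgroups of order 14 are: {(0,0), (0,2), (1,0), (1,2), (2,0), (2,2), (3,0), (3,2), (4,0), (4,2), (5,0), (5,2), (6,0), (6,2)}.
So G has 1 subgroup of order 14.

1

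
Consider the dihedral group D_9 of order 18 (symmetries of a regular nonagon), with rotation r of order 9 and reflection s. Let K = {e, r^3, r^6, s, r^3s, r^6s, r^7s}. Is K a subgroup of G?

No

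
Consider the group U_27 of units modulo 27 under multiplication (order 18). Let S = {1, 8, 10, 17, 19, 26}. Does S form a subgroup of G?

Yes

|S| = 6 divides |G| = 18, consistent with Lagrange.
S contains the identity, every element's inverse is in S, and S is closed under ·: it is a subgroup.
In fact S = ⟨17⟩.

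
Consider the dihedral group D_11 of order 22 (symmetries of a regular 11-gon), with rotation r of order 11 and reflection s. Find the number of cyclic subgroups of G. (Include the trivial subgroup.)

A cyclic subgroup of order d is generated by each of its φ(d) elements of order d, so the cyclic subgroups of order d number (#elements of order d)/φ(d).
Cyclic subgroups by order — order 1: 1; order 2: 11; order 11: 1.
Total: 13.

13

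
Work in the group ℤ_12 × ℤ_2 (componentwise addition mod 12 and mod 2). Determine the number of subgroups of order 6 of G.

3

|G| = 24 and 6 | 24, so subgroups of order 6 are possible by Lagrange.
The subgroups of order 6 are: {(0,0), (0,1), (4,0), (4,1), (8,0), (8,1)}; {(0,0), (2,0), (4,0), (6,0), (8,0), (10,0)}; {(0,0), (2,1), (4,0), (6,1), (8,0), (10,1)}.
So G has 3 subgroups of order 6.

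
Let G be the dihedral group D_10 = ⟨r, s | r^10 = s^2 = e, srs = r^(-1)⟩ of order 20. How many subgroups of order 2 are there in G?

11

|G| = 20 and 2 | 20, so subgroups of order 2 are possible by Lagrange.
The subgroups of order 2 are: {e, r^2s}; {e, r^3s}; {e, r^4s}; {e, r^5}; … (11 in all).
So G has 11 subgroups of order 2.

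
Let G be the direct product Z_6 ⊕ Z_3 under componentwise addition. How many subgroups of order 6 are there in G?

|G| = 18 and 6 | 18, so subgroups of order 6 are possible by Lagrange.
The subgroups of order 6 are: {(0,0), (0,1), (0,2), (3,0), (3,1), (3,2)}; {(0,0), (1,0), (2,0), (3,0), (4,0), (5,0)}; {(0,0), (1,1), (2,2), (3,0), (4,1), (5,2)}; {(0,0), (1,2), (2,1), (3,0), (4,2), (5,1)}.
So G has 4 subgroups of order 6.

4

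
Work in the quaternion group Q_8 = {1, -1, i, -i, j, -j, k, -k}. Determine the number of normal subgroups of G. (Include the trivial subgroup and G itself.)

G has 6 subgroups. Checking conjugation-invariance by order — order 1: 1/1 normal; order 2: 1/1 normal; order 4: 3/3 normal; order 8: 1/1 normal.
Total normal subgroups: 6.

6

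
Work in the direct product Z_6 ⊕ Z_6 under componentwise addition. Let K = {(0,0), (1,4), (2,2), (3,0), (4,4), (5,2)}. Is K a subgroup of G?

|K| = 6 divides |G| = 36, consistent with Lagrange.
K contains the identity, every element's inverse is in K, and K is closed under +: it is a subgroup.
In fact K = ⟨(5,2)⟩.

Yes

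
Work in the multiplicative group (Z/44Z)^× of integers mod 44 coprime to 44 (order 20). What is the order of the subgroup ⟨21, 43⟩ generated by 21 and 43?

|⟨21⟩| = 2 and |⟨43⟩| = 2, so |H| is a multiple of lcm(2, 2) = 2 and divides |G| = 20.
Closing under the operation: H = {1, 21, 23, 43}, so |H| = 4.

4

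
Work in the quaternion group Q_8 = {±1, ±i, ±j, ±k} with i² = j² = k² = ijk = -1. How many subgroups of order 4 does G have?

3

|G| = 8 and 4 | 8, so subgroups of order 4 are possible by Lagrange.
The subgroups of order 4 are: {1, -1, i, -i}; {1, -1, j, -j}; {1, -1, k, -k}.
So G has 3 subgroups of order 4.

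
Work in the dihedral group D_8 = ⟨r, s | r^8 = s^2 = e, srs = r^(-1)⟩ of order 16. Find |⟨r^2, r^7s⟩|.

|⟨r^2⟩| = 4 and |⟨r^7s⟩| = 2, so |H| is a multiple of lcm(4, 2) = 4 and divides |G| = 16.
Closing under the operation: H = {e, r^2, r^4, r^6, rs, r^3s, r^5s, r^7s}, so |H| = 8.

8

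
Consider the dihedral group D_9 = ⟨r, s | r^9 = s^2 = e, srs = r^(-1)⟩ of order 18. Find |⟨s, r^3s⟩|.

6

|⟨s⟩| = 2 and |⟨r^3s⟩| = 2, so |H| is a multiple of lcm(2, 2) = 2 and divides |G| = 18.
Closing under the operation: H = {e, r^3, r^6, s, r^3s, r^6s}, so |H| = 6.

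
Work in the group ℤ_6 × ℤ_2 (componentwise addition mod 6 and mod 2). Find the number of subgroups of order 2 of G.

|G| = 12 and 2 | 12, so subgroups of order 2 are possible by Lagrange.
The subgroups of order 2 are: {(0,0), (0,1)}; {(0,0), (3,0)}; {(0,0), (3,1)}.
So G has 3 subgroups of order 2.

3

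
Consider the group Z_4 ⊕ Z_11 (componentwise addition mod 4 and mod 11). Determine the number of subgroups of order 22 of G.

|G| = 44 and 22 | 44, so subgroups of order 22 are possible by Lagrange.
The subgroups of order 22 are: {(0,0), (0,1), (0,2), (0,3), (0,4), (0,5), (0,6), (0,7), (0,8), (0,9), (0,10), (2,0), (2,1), (2,2), (2,3), (2,4), (2,5), (2,6), (2,7), (2,8), (2,9), (2,10)}.
So G has 1 subgroup of order 22.

1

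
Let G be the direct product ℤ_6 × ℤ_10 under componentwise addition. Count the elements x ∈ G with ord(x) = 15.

8

An element (a,b) has order lcm(ord(a), ord(b)); count pairs with lcm equal to 15.
Enumerating gives 8 such elements.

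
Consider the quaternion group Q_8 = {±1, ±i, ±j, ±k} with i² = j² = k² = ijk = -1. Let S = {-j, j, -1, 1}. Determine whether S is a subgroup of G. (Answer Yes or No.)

|S| = 4 divides |G| = 8, consistent with Lagrange.
S contains the identity, every element's inverse is in S, and S is closed under ·: it is a subgroup.
In fact S = ⟨j⟩.

Yes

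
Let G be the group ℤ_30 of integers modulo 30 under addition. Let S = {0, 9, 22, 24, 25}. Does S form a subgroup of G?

No

22 ∈ S but its inverse 8 ∉ S, so S is not a subgroup.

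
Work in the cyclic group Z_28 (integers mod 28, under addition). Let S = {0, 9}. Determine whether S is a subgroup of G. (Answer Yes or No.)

No

9 ∈ S but its inverse 19 ∉ S, so S is not a subgroup.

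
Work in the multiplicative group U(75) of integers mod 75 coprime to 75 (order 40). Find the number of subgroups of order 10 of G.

3

|G| = 40 and 10 | 40, so subgroups of order 10 are possible by Lagrange.
The subgroups of order 10 are: {1, 11, 16, 26, 31, 41, 46, 56, 61, 71}; {1, 14, 16, 29, 31, 44, 46, 59, 61, 74}; {1, 4, 16, 19, 31, 34, 46, 49, 61, 64}.
So G has 3 subgroups of order 10.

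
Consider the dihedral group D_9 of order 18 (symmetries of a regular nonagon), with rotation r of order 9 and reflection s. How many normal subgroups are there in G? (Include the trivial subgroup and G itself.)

4

G has 16 subgroups. Checking conjugation-invariance by order — order 1: 1/1 normal; order 2: 0/9 normal; order 3: 1/1 normal; order 6: 0/3 normal; order 9: 1/1 normal; order 18: 1/1 normal.
Total normal subgroups: 4.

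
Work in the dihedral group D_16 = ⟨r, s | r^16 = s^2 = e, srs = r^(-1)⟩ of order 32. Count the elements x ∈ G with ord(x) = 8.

4

The elements of order 8 are: r^2, r^6, r^10, r^14.
That's 4.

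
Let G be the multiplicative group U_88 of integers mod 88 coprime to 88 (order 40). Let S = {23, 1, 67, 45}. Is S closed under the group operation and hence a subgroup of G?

Yes

|S| = 4 divides |G| = 40, consistent with Lagrange.
S contains the identity, every element's inverse is in S, and S is closed under ·: it is a subgroup.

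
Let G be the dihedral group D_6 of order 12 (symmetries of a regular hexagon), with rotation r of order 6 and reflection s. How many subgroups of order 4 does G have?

|G| = 12 and 4 | 12, so subgroups of order 4 are possible by Lagrange.
The subgroups of order 4 are: {e, r^3, r^2s, r^5s}; {e, r^3, s, r^3s}; {e, r^3, rs, r^4s}.
So G has 3 subgroups of order 4.

3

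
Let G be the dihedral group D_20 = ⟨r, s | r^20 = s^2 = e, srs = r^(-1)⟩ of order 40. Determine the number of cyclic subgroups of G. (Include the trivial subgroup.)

26

Group the elements of G by the cyclic subgroup they generate; each cyclic subgroup of order d accounts for φ(d) elements.
Cyclic subgroups by order — order 1: 1; order 2: 21; order 4: 1; order 5: 1; order 10: 1; order 20: 1.
Total: 26.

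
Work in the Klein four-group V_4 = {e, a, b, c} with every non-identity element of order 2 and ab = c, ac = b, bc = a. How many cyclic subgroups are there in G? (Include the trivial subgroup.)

A cyclic subgroup of order d is generated by each of its φ(d) elements of order d, so the cyclic subgroups of order d number (#elements of order d)/φ(d).
Cyclic subgroups by order — order 1: 1; order 2: 3.
Total: 4.

4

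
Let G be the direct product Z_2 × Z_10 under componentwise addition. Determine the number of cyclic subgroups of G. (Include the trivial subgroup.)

A cyclic subgroup of order d is generated by each of its φ(d) elements of order d, so the cyclic subgroups of order d number (#elements of order d)/φ(d).
Cyclic subgroups by order — order 1: 1; order 2: 3; order 5: 1; order 10: 3.
Total: 8.

8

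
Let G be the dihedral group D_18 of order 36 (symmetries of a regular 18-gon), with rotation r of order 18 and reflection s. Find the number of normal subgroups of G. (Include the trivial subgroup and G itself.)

G has 45 subgroups. Checking conjugation-invariance by order — order 1: 1/1 normal; order 2: 1/19 normal; order 3: 1/1 normal; order 4: 0/9 normal; order 6: 1/7 normal; order 9: 1/1 normal; order 12: 0/3 normal; order 18: 3/3 normal; order 36: 1/1 normal.
Total normal subgroups: 9.

9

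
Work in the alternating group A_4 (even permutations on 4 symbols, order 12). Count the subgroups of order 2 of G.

|G| = 12 and 2 | 12, so subgroups of order 2 are possible by Lagrange.
The subgroups of order 2 are: {e, (1 2)(3 4)}; {e, (1 3)(2 4)}; {e, (1 4)(2 3)}.
So G has 3 subgroups of order 2.

3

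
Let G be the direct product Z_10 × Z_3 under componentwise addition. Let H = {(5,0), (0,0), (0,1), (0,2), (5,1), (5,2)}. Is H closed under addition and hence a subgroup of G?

|H| = 6 divides |G| = 30, consistent with Lagrange.
H contains the identity, every element's inverse is in H, and H is closed under +: it is a subgroup.
In fact H = ⟨(5,1)⟩.

Yes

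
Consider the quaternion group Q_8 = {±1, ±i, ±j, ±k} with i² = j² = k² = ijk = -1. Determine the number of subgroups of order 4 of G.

|G| = 8 and 4 | 8, so subgroups of order 4 are possible by Lagrange.
The subgroups of order 4 are: {1, -1, i, -i}; {1, -1, j, -j}; {1, -1, k, -k}.
So G has 3 subgroups of order 4.

3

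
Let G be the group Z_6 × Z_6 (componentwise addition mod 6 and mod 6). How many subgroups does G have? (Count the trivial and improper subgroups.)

|G| = 36, so by Lagrange every subgroup order divides 36. Divisors: 1, 2, 3, 4, 6, 9, 12, 18, 36.
Subgroups by order — order 1: 1; order 2: 3; order 3: 4; order 4: 1; order 6: 12; order 9: 1; order 12: 4; order 18: 3; order 36: 1.
Total: 1 + 3 + 4 + 1 + 12 + 1 + 4 + 3 + 1 = 30.

30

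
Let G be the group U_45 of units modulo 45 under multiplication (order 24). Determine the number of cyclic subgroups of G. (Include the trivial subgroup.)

Each element a generates a cyclic subgroup ⟨a⟩; distinct elements may generate the same one (a cyclic group of order d has φ(d) generators).
Cyclic subgroups by order — order 1: 1; order 2: 3; order 3: 1; order 4: 2; order 6: 3; order 12: 2.
Total: 12.

12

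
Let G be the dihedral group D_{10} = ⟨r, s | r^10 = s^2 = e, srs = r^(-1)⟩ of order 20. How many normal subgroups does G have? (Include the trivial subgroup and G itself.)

G has 22 subgroups. Checking conjugation-invariance by order — order 1: 1/1 normal; order 2: 1/11 normal; order 4: 0/5 normal; order 5: 1/1 normal; order 10: 3/3 normal; order 20: 1/1 normal.
Total normal subgroups: 7.

7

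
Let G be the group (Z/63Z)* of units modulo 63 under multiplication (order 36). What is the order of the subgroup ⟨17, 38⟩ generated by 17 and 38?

|⟨17⟩| = 6 and |⟨38⟩| = 6, so |H| is a multiple of lcm(6, 6) = 6 and divides |G| = 36.
Closing under the operation: H = {1, 4, 5, 16, 17, 20, 22, 25, 26, 37, 38, 41, 43, 46, 47, 58, 59, 62}, so |H| = 18.

18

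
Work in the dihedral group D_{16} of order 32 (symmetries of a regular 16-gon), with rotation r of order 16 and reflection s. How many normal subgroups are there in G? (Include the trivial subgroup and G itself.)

8

G has 36 subgroups. Checking conjugation-invariance by order — order 1: 1/1 normal; order 2: 1/17 normal; order 4: 1/9 normal; order 8: 1/5 normal; order 16: 3/3 normal; order 32: 1/1 normal.
Total normal subgroups: 8.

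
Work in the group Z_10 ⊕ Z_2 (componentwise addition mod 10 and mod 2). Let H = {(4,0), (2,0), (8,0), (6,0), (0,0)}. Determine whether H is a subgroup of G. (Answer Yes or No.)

Yes

|H| = 5 divides |G| = 20, consistent with Lagrange.
H contains the identity, every element's inverse is in H, and H is closed under +: it is a subgroup.
In fact H = ⟨(4,0)⟩.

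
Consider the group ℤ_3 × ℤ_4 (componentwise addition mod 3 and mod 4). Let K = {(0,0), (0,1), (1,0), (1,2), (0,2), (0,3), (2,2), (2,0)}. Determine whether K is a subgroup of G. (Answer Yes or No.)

|K| = 8 does not divide |G| = 12, so by Lagrange K is not a subgroup.

No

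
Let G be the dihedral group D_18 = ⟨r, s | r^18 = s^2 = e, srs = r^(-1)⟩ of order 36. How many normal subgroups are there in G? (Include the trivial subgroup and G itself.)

9

G has 45 subgroups. Checking conjugation-invariance by order — order 1: 1/1 normal; order 2: 1/19 normal; order 3: 1/1 normal; order 4: 0/9 normal; order 6: 1/7 normal; order 9: 1/1 normal; order 12: 0/3 normal; order 18: 3/3 normal; order 36: 1/1 normal.
Total normal subgroups: 9.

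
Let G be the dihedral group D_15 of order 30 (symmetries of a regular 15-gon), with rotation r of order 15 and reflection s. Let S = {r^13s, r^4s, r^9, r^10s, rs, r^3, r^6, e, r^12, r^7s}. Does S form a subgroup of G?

Yes

|S| = 10 divides |G| = 30, consistent with Lagrange.
S contains the identity, every element's inverse is in S, and S is closed under ·: it is a subgroup.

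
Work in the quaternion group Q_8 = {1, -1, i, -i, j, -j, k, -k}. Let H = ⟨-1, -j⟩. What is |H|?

4

|⟨-1⟩| = 2 and |⟨-j⟩| = 4, so |H| is a multiple of lcm(2, 4) = 4 and divides |G| = 8.
Closing under the operation: H = {1, -1, j, -j}, so |H| = 4.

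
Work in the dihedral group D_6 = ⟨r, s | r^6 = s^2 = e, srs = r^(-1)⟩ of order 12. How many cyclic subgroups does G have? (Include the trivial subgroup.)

10

A cyclic subgroup of order d is generated by each of its φ(d) elements of order d, so the cyclic subgroups of order d number (#elements of order d)/φ(d).
Cyclic subgroups by order — order 1: 1; order 2: 7; order 3: 1; order 6: 1.
Total: 10.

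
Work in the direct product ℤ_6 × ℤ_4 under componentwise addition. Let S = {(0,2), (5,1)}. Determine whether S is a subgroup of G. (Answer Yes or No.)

No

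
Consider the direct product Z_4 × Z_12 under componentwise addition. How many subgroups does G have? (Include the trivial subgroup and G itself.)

|G| = 48, so by Lagrange every subgroup order divides 48. Divisors: 1, 2, 3, 4, 6, 8, 12, 16, 24, 48.
Subgroups by order — order 1: 1; order 2: 3; order 3: 1; order 4: 7; order 6: 3; order 8: 3; order 12: 7; order 16: 1; order 24: 3; order 48: 1.
Total: 1 + 3 + 1 + 7 + 3 + 3 + 7 + 1 + 3 + 1 = 30.

30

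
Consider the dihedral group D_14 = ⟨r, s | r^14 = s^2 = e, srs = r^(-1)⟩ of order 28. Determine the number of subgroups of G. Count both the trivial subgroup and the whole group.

28

|G| = 28, so by Lagrange every subgroup order divides 28. Divisors: 1, 2, 4, 7, 14, 28.
Subgroups by order — order 1: 1; order 2: 15; order 4: 7; order 7: 1; order 14: 3; order 28: 1.
Total: 1 + 15 + 7 + 1 + 3 + 1 = 28.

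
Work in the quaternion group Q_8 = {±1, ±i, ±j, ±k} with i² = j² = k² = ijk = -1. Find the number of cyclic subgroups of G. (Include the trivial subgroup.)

A cyclic subgroup of order d is generated by each of its φ(d) elements of order d, so the cyclic subgroups of order d number (#elements of order d)/φ(d).
Cyclic subgroups by order — order 1: 1; order 2: 1; order 4: 3.
Total: 5.

5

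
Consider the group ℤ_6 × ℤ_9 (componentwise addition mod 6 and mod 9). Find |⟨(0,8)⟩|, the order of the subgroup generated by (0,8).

The order of (0,8) in Z_6 × Z_9 is lcm(ord(0) in Z_6, ord(8) in Z_9).
ord(0) = 1 and ord(8) = 9, so |⟨(0,8)⟩| = lcm(1, 9) = 9.

9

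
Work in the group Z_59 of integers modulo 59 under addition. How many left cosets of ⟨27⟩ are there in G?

|⟨27⟩| = 59 and |G| = 59.
By Lagrange, [G : H] = |G|/|H| = 59/59 = 1.

1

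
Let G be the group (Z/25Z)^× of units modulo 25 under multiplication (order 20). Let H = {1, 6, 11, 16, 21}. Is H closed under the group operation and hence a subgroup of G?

|H| = 5 divides |G| = 20, consistent with Lagrange.
H contains the identity, every element's inverse is in H, and H is closed under ·: it is a subgroup.
In fact H = ⟨16⟩.

Yes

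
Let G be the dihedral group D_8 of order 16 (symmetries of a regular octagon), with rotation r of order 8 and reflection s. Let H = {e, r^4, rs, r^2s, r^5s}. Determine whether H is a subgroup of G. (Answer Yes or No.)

|H| = 5 does not divide |G| = 16, so by Lagrange H is not a subgroup.

No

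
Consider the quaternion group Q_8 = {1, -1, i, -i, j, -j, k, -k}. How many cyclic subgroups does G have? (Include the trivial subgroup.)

Each element a generates a cyclic subgroup ⟨a⟩; distinct elements may generate the same one (a cyclic group of order d has φ(d) generators).
Cyclic subgroups by order — order 1: 1; order 2: 1; order 4: 3.
Total: 5.

5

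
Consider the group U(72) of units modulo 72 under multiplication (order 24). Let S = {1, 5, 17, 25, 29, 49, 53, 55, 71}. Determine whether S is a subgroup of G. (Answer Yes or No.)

|S| = 9 does not divide |G| = 24, so by Lagrange S is not a subgroup.

No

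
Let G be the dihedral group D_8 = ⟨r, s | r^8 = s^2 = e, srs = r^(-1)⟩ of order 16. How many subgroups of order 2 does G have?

9

|G| = 16 and 2 | 16, so subgroups of order 2 are possible by Lagrange.
The subgroups of order 2 are: {e, r^2s}; {e, r^3s}; {e, r^4}; {e, r^4s}; … (9 in all).
So G has 9 subgroups of order 2.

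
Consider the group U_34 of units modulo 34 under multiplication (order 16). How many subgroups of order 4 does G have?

1

|G| = 16 and 4 | 16, so subgroups of order 4 are possible by Lagrange.
The subgroups of order 4 are: {1, 13, 21, 33}.
So G has 1 subgroup of order 4.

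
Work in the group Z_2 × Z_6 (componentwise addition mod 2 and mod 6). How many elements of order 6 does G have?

An element (a,b) has order lcm(ord(a), ord(b)); count pairs with lcm equal to 6.
Enumerating gives 6 such elements.

6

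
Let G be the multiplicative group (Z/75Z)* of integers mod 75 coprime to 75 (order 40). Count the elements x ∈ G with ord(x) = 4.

The elements of order 4 are: 7, 32, 43, 68.
That's 4.

4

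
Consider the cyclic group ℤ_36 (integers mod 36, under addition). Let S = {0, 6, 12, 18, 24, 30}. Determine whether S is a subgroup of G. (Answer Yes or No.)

|S| = 6 divides |G| = 36, consistent with Lagrange.
S contains the identity, every element's inverse is in S, and S is closed under +: it is a subgroup.
In fact S = ⟨6⟩.

Yes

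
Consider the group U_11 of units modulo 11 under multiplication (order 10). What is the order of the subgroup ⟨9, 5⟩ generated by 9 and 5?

5

|⟨9⟩| = 5 and |⟨5⟩| = 5, so |H| is a multiple of lcm(5, 5) = 5 and divides |G| = 10.
Closing under the operation: H = {1, 3, 4, 5, 9}, so |H| = 5.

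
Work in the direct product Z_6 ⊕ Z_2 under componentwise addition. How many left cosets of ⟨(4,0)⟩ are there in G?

|⟨(4,0)⟩| = 3 and |G| = 12.
By Lagrange, [G : H] = |G|/|H| = 12/3 = 4.

4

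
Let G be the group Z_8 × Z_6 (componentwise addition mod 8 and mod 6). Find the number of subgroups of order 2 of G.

3

|G| = 48 and 2 | 48, so subgroups of order 2 are possible by Lagrange.
The subgroups of order 2 are: {(0,0), (0,3)}; {(0,0), (4,0)}; {(0,0), (4,3)}.
So G has 3 subgroups of order 2.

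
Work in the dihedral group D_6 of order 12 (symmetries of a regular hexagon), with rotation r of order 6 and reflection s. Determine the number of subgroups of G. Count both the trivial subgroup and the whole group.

16

|G| = 12, so by Lagrange every subgroup order divides 12. Divisors: 1, 2, 3, 4, 6, 12.
Subgroups by order — order 1: 1; order 2: 7; order 3: 1; order 4: 3; order 6: 3; order 12: 1.
Total: 1 + 7 + 1 + 3 + 3 + 1 = 16.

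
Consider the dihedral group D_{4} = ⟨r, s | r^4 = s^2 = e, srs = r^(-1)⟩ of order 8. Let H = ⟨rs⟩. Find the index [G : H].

4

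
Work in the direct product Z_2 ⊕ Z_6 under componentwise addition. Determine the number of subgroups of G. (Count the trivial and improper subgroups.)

|G| = 12, so by Lagrange every subgroup order divides 12. Divisors: 1, 2, 3, 4, 6, 12.
Subgroups by order — order 1: 1; order 2: 3; order 3: 1; order 4: 1; order 6: 3; order 12: 1.
Total: 1 + 3 + 1 + 1 + 3 + 1 = 10.

10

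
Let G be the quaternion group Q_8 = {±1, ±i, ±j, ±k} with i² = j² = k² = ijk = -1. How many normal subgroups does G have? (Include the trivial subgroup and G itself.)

G has 6 subgroups. Checking conjugation-invariance by order — order 1: 1/1 normal; order 2: 1/1 normal; order 4: 3/3 normal; order 8: 1/1 normal.
Total normal subgroups: 6.

6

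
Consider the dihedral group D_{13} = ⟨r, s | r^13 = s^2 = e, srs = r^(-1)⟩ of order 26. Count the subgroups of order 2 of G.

13

|G| = 26 and 2 | 26, so subgroups of order 2 are possible by Lagrange.
The subgroups of order 2 are: {e, r^10s}; {e, r^11s}; {e, r^12s}; {e, r^2s}; … (13 in all).
So G has 13 subgroups of order 2.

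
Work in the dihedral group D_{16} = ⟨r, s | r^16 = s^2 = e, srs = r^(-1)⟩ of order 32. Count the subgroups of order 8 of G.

|G| = 32 and 8 | 32, so subgroups of order 8 are possible by Lagrange.
The subgroups of order 8 are: {e, r^2, r^4, r^6, r^8, r^10, r^12, r^14}; {e, r^4, r^8, r^12, r^2s, r^6s, r^10s, r^14s}; {e, r^4, r^8, r^12, r^3s, r^7s, r^11s, r^15s}; {e, r^4, r^8, r^12, s, r^4s, r^8s, r^12s}; … (5 in all).
So G has 5 subgroups of order 8.

5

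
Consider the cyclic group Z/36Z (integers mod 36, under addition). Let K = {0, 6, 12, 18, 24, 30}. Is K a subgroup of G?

|K| = 6 divides |G| = 36, consistent with Lagrange.
K contains the identity, every element's inverse is in K, and K is closed under +: it is a subgroup.
In fact K = ⟨6⟩.

Yes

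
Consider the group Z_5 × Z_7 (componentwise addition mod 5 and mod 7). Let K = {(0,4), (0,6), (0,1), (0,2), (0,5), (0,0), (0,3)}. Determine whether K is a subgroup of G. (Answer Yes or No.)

|K| = 7 divides |G| = 35, consistent with Lagrange.
K contains the identity, every element's inverse is in K, and K is closed under +: it is a subgroup.
In fact K = ⟨(0,1)⟩.

Yes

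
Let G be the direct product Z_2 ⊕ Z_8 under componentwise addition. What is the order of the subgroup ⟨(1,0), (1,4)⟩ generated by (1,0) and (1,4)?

|⟨(1,0)⟩| = 2 and |⟨(1,4)⟩| = 2, so |H| is a multiple of lcm(2, 2) = 2 and divides |G| = 16.
Closing under the operation: H = {(0,0), (0,4), (1,0), (1,4)}, so |H| = 4.

4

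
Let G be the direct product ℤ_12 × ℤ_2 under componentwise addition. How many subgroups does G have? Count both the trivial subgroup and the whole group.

16

|G| = 24, so by Lagrange every subgroup order divides 24. Divisors: 1, 2, 3, 4, 6, 8, 12, 24.
Subgroups by order — order 1: 1; order 2: 3; order 3: 1; order 4: 3; order 6: 3; order 8: 1; order 12: 3; order 24: 1.
Total: 1 + 3 + 1 + 3 + 3 + 1 + 3 + 1 = 16.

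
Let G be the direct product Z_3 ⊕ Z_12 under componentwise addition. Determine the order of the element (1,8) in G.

The order of (1,8) in Z_3 × Z_12 is lcm(ord(1) in Z_3, ord(8) in Z_12).
ord(1) = 3 and ord(8) = 3, so |⟨(1,8)⟩| = lcm(3, 3) = 3.

3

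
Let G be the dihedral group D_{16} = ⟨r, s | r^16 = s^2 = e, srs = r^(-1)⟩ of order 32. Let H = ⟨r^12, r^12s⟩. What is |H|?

8

|⟨r^12⟩| = 4 and |⟨r^12s⟩| = 2, so |H| is a multiple of lcm(4, 2) = 4 and divides |G| = 32.
Closing under the operation: H = {e, r^4, r^8, r^12, s, r^4s, r^8s, r^12s}, so |H| = 8.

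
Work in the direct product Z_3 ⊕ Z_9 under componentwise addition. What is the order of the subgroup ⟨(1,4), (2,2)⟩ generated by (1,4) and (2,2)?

9

|⟨(1,4)⟩| = 9 and |⟨(2,2)⟩| = 9, so |H| is a multiple of lcm(9, 9) = 9 and divides |G| = 27.
Closing under the operation: H = {(0,0), (0,3), (0,6), (1,1), (1,4), (1,7), (2,2), (2,5), (2,8)}, so |H| = 9.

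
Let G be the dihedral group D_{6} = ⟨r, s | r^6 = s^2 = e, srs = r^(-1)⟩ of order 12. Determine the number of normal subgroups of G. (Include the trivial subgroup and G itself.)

G has 16 subgroups. Checking conjugation-invariance by order — order 1: 1/1 normal; order 2: 1/7 normal; order 3: 1/1 normal; order 4: 0/3 normal; order 6: 3/3 normal; order 12: 1/1 normal.
Total normal subgroups: 7.

7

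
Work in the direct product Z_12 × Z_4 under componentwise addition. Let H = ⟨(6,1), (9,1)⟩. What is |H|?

|⟨(6,1)⟩| = 4 and |⟨(9,1)⟩| = 4, so |H| is a multiple of lcm(4, 4) = 4 and divides |G| = 48.
Closing under the operation: H = {(0,0), (0,1), (0,2), (0,3), (3,0), (3,1), (3,2), (3,3), (6,0), (6,1), (6,2), (6,3), (9,0), (9,1), (9,2), (9,3)}, so |H| = 16.

16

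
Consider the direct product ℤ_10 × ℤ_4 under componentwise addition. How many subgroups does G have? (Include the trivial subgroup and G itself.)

|G| = 40, so by Lagrange every subgroup order divides 40. Divisors: 1, 2, 4, 5, 8, 10, 20, 40.
Subgroups by order — order 1: 1; order 2: 3; order 4: 3; order 5: 1; order 8: 1; order 10: 3; order 20: 3; order 40: 1.
Total: 1 + 3 + 3 + 1 + 1 + 3 + 3 + 1 = 16.

16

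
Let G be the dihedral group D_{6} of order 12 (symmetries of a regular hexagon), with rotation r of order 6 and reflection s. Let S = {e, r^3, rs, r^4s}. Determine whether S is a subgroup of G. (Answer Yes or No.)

Yes

|S| = 4 divides |G| = 12, consistent with Lagrange.
S contains the identity, every element's inverse is in S, and S is closed under ·: it is a subgroup.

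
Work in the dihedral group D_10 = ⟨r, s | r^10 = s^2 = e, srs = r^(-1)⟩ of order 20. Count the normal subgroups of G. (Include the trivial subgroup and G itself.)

7

G has 22 subgroups. Checking conjugation-invariance by order — order 1: 1/1 normal; order 2: 1/11 normal; order 4: 0/5 normal; order 5: 1/1 normal; order 10: 3/3 normal; order 20: 1/1 normal.
Total normal subgroups: 7.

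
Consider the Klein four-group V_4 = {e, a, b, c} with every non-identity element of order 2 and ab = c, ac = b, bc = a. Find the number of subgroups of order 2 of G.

|G| = 4 and 2 | 4, so subgroups of order 2 are possible by Lagrange.
The subgroups of order 2 are: {e, a}; {e, b}; {e, c}.
So G has 3 subgroups of order 2.

3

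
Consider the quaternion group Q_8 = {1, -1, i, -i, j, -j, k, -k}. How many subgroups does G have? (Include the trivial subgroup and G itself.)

|G| = 8, so by Lagrange every subgroup order divides 8. Divisors: 1, 2, 4, 8.
Subgroups by order — order 1: 1; order 2: 1; order 4: 3; order 8: 1.
Total: 1 + 1 + 3 + 1 = 6.

6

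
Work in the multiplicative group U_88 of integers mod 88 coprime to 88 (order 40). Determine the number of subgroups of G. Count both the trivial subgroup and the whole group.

32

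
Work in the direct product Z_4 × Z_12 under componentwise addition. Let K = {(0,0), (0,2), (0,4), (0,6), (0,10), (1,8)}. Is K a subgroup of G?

(0,4) ∈ K but its inverse (0,8) ∉ K, so K is not a subgroup.

No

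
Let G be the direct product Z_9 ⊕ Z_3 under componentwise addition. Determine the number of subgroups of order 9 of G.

|G| = 27 and 9 | 27, so subgroups of order 9 are possible by Lagrange.
The subgroups of order 9 are: {(0,0), (0,1), (0,2), (3,0), (3,1), (3,2), (6,0), (6,1), (6,2)}; {(0,0), (1,0), (2,0), (3,0), (4,0), (5,0), (6,0), (7,0), (8,0)}; {(0,0), (1,1), (2,2), (3,0), (4,1), (5,2), (6,0), (7,1), (8,2)}; {(0,0), (1,2), (2,1), (3,0), (4,2), (5,1), (6,0), (7,2), (8,1)}.
So G has 4 subgroups of order 9.

4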